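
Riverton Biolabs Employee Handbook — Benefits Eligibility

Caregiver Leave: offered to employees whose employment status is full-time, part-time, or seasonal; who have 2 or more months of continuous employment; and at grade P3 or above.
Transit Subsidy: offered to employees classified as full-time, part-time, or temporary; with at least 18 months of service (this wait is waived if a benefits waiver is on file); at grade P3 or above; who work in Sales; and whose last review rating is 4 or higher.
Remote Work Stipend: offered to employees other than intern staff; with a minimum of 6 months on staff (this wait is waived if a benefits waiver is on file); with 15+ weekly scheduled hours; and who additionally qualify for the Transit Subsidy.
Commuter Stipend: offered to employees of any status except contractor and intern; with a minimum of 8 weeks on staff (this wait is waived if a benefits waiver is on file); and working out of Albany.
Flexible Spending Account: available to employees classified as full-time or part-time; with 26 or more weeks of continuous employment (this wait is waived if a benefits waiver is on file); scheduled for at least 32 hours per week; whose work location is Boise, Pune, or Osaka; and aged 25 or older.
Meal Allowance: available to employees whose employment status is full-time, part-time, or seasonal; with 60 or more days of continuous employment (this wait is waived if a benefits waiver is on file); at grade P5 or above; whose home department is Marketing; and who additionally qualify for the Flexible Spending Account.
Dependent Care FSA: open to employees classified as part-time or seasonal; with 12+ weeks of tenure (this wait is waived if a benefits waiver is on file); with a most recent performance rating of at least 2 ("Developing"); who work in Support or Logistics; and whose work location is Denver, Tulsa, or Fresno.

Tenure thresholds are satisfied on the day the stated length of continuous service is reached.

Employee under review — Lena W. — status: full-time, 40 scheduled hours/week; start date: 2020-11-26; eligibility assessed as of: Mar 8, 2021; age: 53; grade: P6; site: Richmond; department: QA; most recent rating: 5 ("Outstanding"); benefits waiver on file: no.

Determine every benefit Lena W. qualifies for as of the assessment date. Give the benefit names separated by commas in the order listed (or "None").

Service from 2020-11-26 to Mar 8, 2021: 102 days.
Caregiver Leave — status full-time ✓; service 102 days ≥ 2 months (≈60 days) ✓; grade P6 ≥ P3 ✓ → eligible.
Transit Subsidy — status full-time ✓; no waiver, service 102 days < 18 months (≈540 days) ✗ → not eligible.
Remote Work Stipend — status full-time ✓ (not excluded); no waiver, service 102 days < 6 months (≈180 days) ✗ → not eligible.
Commuter Stipend — status full-time ✓ (not excluded); no waiver, service 102 days ≥ 8 weeks (≈56 days) ✓; site Richmond ✗ (not Albany) → not eligible.
Flexible Spending Account — status full-time ✓; no waiver, service 102 days < 26 weeks (≈182 days) ✗ → not eligible.
Meal Allowance — status full-time ✓; no waiver, service 102 days ≥ 60 days ✓; grade P6 ≥ P5 ✓; dept QA ✗ → not eligible.
Dependent Care FSA — status full-time ✗ (requires part-time or seasonal) → not eligible.

Caregiver Leave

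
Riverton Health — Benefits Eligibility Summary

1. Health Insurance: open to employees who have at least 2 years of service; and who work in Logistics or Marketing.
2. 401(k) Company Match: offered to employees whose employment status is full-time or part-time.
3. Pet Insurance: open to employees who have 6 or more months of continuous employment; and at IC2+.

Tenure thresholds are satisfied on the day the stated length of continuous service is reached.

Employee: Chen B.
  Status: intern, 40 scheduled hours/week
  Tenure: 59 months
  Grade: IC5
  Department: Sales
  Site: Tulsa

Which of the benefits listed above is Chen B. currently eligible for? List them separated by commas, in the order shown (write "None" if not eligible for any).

Health Insurance — service 59 months ≥ 2 years (≈730 days) ✓; dept Sales ✗ → not eligible.
401(k) Company Match — status intern ✗ (requires full-time or part-time) → not eligible.
Pet Insurance — service 59 months ≥ 6 months ✓; grade IC5 ≥ IC2 ✓ → eligible.

Pet Insurance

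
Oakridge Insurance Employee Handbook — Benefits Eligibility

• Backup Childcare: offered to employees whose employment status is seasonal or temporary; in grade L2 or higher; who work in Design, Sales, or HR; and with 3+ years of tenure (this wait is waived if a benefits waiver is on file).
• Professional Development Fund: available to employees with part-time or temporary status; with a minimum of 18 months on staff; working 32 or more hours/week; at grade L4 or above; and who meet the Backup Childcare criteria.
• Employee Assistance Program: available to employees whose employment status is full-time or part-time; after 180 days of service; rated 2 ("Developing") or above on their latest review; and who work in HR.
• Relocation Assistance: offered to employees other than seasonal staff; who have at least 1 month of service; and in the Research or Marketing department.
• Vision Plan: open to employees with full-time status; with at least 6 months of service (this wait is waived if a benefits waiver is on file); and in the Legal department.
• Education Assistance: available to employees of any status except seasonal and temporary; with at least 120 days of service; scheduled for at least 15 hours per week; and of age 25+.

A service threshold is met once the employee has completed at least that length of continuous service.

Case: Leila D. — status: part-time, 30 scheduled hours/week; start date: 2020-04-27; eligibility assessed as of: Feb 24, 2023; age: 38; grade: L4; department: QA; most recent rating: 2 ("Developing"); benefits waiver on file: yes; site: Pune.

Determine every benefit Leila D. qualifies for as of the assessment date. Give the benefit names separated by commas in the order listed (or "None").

Service from 2020-04-27 to Feb 24, 2023: 1033 days.
Backup Childcare — status part-time ✗ (requires seasonal or temporary) → not eligible.
Professional Development Fund — status part-time ✓; service 1033 days ≥ 18 months (≈540 days) ✓; 30 hrs/wk < 32 ✗ → not eligible.
Employee Assistance Program — status part-time ✓; service 1033 days ≥ 180 days ✓; rating 2 ≥ 2 ✓; dept QA ✗ → not eligible.
Relocation Assistance — status part-time ✓ (not excluded); service 1033 days ≥ 1 month (≈30 days) ✓; dept QA ✗ → not eligible.
Vision Plan — status part-time ✗ (requires full-time) → not eligible.
Education Assistance — status part-time ✓ (not excluded); service 1033 days ≥ 120 days ✓; 30 hrs/wk ≥ 15 ✓; age 38 ≥ 25 ✓ → eligible.

Education Assistance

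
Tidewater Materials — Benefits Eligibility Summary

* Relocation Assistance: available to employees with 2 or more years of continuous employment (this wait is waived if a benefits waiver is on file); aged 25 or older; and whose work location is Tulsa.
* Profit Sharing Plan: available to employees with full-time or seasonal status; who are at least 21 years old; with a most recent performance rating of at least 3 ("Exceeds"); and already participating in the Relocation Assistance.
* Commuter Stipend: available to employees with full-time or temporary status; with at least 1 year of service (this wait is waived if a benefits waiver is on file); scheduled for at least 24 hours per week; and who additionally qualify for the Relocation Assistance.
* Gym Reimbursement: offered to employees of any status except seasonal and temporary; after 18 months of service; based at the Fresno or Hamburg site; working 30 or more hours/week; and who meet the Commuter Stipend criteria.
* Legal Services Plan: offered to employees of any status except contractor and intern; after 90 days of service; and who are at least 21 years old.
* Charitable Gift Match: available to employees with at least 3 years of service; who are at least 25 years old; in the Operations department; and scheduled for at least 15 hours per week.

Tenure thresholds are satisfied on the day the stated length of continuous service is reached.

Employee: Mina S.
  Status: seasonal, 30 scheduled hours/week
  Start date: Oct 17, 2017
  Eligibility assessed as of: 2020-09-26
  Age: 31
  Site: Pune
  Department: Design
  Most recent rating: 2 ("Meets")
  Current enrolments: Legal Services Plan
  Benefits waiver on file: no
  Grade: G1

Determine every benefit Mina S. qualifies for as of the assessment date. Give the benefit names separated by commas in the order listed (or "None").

Service from Oct 17, 2017 to 2020-09-26: 1075 days.
Relocation Assistance — no waiver, service 1075 days ≥ 2 years (≈730 days) ✓; age 31 ≥ 25 ✓; site Pune ✗ (not Tulsa) → not eligible.
Profit Sharing Plan — status seasonal ✓; age 31 ≥ 21 ✓; rating 2 < 3 ✗ → not eligible.
Commuter Stipend — status seasonal ✗ (requires full-time or temporary) → not eligible.
Gym Reimbursement — status seasonal ✗ (excluded) → not eligible.
Legal Services Plan — status seasonal ✓ (not excluded); service 1075 days ≥ 90 days ✓; age 31 ≥ 21 ✓ → eligible.
Charitable Gift Match — service 1075 days < 3 years (≈1095 days) ✗ → not eligible.

Legal Services Plan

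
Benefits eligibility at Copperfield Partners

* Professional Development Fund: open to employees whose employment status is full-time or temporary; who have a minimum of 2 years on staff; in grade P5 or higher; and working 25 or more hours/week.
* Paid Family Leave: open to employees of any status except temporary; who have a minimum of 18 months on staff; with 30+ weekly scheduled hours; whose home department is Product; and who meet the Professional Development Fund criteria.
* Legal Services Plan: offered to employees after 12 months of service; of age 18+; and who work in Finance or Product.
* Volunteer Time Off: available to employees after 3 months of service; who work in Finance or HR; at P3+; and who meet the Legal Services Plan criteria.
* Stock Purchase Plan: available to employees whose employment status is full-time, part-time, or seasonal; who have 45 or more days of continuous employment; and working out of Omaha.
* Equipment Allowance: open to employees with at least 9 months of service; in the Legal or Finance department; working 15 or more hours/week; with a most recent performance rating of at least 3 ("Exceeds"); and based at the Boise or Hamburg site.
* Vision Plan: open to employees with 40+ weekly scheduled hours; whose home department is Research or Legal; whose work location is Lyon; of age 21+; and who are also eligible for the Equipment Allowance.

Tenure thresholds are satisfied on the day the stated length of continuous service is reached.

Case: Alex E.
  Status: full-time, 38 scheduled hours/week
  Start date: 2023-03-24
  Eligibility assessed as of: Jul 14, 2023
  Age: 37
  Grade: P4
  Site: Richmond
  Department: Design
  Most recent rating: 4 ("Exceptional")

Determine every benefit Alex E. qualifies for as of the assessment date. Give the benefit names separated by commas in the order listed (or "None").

None

Service from 2023-03-24 to Jul 14, 2023: 112 days.
Professional Development Fund — status full-time ✓; service 112 days < 2 years (≈730 days) ✗ → not eligible.
Paid Family Leave — status full-time ✓ (not excluded); service 112 days < 18 months (≈540 days) ✗ → not eligible.
Legal Services Plan — service 112 days < 12 months (≈360 days) ✗ → not eligible.
Volunteer Time Off — service 112 days ≥ 3 months (≈90 days) ✓; dept Design ✗ → not eligible.
Stock Purchase Plan — status full-time ✓; service 112 days ≥ 45 days ✓; site Richmond ✗ (not Omaha) → not eligible.
Equipment Allowance — service 112 days < 9 months (≈270 days) ✗ → not eligible.
Vision Plan — 38 hrs/wk < 40 ✗ → not eligible.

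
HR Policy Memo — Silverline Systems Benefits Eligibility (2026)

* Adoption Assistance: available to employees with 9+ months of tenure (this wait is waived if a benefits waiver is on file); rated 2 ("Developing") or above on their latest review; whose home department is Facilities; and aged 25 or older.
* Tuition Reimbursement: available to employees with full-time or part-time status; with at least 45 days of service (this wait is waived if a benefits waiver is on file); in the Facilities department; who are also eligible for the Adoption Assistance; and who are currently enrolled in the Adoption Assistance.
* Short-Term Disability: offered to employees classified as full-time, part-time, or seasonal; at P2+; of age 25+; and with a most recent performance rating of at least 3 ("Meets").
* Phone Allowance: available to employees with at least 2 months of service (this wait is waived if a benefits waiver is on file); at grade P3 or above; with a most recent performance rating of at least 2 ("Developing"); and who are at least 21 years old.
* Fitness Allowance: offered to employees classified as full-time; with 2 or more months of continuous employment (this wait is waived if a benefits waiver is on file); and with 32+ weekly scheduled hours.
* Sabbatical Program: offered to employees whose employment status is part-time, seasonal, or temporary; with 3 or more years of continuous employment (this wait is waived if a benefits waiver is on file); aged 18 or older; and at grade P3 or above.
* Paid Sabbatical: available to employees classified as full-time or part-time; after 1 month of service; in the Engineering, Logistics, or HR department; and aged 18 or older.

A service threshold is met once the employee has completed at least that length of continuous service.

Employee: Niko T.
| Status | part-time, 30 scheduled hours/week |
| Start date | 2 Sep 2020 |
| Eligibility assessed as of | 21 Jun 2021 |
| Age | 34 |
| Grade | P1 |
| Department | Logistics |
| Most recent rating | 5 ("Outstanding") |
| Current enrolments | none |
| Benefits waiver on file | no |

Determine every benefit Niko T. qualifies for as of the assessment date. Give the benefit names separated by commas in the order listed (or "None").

Service from 2 Sep 2020 to 21 Jun 2021: 292 days.
Adoption Assistance — no waiver, service 292 days ≥ 9 months (≈270 days) ✓; rating 5 ≥ 2 ✓; dept Logistics ✗ → not eligible.
Tuition Reimbursement — status part-time ✓; no waiver, service 292 days ≥ 45 days ✓; dept Logistics ✗ → not eligible.
Short-Term Disability — status part-time ✓; grade P1 < P2 ✗ → not eligible.
Phone Allowance — no waiver, service 292 days ≥ 2 months (≈60 days) ✓; grade P1 < P3 ✗ → not eligible.
Fitness Allowance — status part-time ✗ (requires full-time) → not eligible.
Sabbatical Program — status part-time ✓; no waiver, service 292 days < 3 years (≈1095 days) ✗ → not eligible.
Paid Sabbatical — status part-time ✓; service 292 days ≥ 1 month (≈30 days) ✓; dept Logistics ✓; age 34 ≥ 18 ✓ → eligible.

Paid Sabbatical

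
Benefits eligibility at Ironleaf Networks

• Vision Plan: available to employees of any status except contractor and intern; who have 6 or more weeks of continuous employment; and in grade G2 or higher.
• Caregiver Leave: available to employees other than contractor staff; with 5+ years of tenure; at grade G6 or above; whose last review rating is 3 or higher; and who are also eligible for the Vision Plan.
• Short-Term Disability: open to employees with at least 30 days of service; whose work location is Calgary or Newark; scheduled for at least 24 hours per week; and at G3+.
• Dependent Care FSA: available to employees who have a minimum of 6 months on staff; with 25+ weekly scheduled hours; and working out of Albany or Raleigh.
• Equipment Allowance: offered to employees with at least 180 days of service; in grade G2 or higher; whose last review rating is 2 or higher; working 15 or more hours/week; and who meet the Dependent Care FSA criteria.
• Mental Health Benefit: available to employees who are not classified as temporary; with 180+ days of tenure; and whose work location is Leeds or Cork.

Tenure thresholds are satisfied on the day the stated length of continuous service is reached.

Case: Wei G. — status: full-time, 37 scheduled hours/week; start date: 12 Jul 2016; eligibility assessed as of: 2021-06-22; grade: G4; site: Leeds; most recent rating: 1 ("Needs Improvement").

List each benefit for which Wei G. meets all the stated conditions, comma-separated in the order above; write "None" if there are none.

Service from 12 Jul 2016 to 2021-06-22: 1806 days.
Vision Plan — status full-time ✓ (not excluded); service 1806 days ≥ 6 weeks (≈42 days) ✓; grade G4 ≥ G2 ✓ → eligible.
Caregiver Leave — status full-time ✓ (not excluded); service 1806 days < 5 years (≈1825 days) ✗ → not eligible.
Short-Term Disability — service 1806 days ≥ 30 days ✓; site Leeds ✗ (not Calgary or Newark) → not eligible.
Dependent Care FSA — service 1806 days ≥ 6 months (≈180 days) ✓; 37 hrs/wk ≥ 25 ✓; site Leeds ✗ (not Albany or Raleigh) → not eligible.
Equipment Allowance — service 1806 days ≥ 180 days ✓; grade G4 ≥ G2 ✓; rating 1 < 2 ✗ → not eligible.
Mental Health Benefit — status full-time ✓ (not excluded); service 1806 days ≥ 180 days ✓; site Leeds ✓ → eligible.

Vision Plan, Mental Health Benefit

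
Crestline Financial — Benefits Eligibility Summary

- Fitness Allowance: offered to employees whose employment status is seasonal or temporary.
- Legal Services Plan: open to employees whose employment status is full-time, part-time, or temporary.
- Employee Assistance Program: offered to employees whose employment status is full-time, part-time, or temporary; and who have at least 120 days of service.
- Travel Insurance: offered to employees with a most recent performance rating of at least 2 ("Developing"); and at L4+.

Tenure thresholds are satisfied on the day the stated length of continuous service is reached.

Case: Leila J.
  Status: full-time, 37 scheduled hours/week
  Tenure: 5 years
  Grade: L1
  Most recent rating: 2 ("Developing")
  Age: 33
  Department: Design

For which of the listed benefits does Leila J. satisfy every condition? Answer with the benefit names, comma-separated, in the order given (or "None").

Fitness Allowance — status full-time ✗ (requires seasonal or temporary) → not eligible.
Legal Services Plan — status full-time ✓ → eligible.
Employee Assistance Program — status full-time ✓; service 5 years ≥ 120 days ✓ → eligible.
Travel Insurance — rating 2 ≥ 2 ✓; grade L1 < L4 ✗ → not eligible.

Legal Services Plan, Employee Assistance Program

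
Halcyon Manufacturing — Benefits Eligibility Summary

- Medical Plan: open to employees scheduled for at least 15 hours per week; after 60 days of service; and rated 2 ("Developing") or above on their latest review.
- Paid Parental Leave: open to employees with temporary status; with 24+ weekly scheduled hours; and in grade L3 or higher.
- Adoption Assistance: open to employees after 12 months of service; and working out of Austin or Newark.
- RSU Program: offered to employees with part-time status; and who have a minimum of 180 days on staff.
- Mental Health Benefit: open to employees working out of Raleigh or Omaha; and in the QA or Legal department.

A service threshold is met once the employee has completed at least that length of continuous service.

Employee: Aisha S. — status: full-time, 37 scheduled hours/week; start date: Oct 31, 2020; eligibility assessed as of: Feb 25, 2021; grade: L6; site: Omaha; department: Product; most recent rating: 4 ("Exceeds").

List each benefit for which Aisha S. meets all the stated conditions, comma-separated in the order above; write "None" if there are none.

Medical Plan

Service from Oct 31, 2020 to Feb 25, 2021: 117 days.
Medical Plan — 37 hrs/wk ≥ 15 ✓; service 117 days ≥ 60 days ✓; rating 4 ≥ 2 ✓ → eligible.
Paid Parental Leave — status full-time ✗ (requires temporary) → not eligible.
Adoption Assistance — service 117 days < 12 months (≈360 days) ✗ → not eligible.
RSU Program — status full-time ✗ (requires part-time) → not eligible.
Mental Health Benefit — site Omaha ✓; dept Product ✗ → not eligible.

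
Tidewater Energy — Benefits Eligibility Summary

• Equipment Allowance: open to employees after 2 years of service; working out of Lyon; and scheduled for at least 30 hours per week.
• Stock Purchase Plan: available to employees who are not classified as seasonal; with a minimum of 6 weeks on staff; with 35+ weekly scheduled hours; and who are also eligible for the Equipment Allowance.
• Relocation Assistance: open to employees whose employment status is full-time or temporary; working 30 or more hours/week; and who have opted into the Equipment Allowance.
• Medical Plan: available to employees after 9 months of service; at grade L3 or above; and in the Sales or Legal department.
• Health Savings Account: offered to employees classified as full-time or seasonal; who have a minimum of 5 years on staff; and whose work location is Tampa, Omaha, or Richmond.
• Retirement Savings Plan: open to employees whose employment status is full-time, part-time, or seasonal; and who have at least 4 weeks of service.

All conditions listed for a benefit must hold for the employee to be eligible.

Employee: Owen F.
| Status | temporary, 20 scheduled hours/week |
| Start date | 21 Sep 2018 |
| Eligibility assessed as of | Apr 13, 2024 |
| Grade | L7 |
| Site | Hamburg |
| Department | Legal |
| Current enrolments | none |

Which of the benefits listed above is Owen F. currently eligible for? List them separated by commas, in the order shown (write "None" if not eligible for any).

Medical Plan

Service from 21 Sep 2018 to Apr 13, 2024: 2031 days.
Equipment Allowance — service 2031 days ≥ 2 years (≈730 days) ✓; site Hamburg ✗ (not Lyon) → not eligible.
Stock Purchase Plan — status temporary ✓ (not excluded); service 2031 days ≥ 6 weeks (≈42 days) ✓; 20 hrs/wk < 35 ✗ → not eligible.
Relocation Assistance — status temporary ✓; 20 hrs/wk < 30 ✗ → not eligible.
Medical Plan — service 2031 days ≥ 9 months (≈270 days) ✓; grade L7 ≥ L3 ✓; dept Legal ✓ → eligible.
Health Savings Account — status temporary ✗ (requires full-time or seasonal) → not eligible.
Retirement Savings Plan — status temporary ✗ (requires full-time, part-time, or seasonal) → not eligible.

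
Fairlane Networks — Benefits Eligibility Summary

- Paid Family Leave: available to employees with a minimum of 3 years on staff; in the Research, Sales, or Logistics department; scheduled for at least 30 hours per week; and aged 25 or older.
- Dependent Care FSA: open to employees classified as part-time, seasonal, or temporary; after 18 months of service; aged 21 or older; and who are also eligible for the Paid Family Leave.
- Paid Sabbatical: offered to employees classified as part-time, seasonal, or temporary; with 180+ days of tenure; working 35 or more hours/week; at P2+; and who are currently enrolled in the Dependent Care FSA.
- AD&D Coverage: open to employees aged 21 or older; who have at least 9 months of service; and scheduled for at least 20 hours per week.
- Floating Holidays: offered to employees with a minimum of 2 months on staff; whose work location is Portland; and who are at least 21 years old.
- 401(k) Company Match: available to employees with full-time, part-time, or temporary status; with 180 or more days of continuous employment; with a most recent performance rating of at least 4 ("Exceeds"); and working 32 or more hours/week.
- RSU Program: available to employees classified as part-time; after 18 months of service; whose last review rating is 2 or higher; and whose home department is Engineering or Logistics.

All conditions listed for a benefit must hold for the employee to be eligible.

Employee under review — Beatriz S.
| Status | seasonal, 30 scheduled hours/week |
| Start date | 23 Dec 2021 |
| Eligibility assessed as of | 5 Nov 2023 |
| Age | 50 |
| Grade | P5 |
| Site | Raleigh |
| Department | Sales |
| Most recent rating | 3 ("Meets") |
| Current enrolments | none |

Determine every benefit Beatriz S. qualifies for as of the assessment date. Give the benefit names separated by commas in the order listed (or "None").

Service from 23 Dec 2021 to 5 Nov 2023: 682 days.
Paid Family Leave — service 682 days < 3 years (≈1095 days) ✗ → not eligible.
Dependent Care FSA — status seasonal ✓; service 682 days ≥ 18 months (≈540 days) ✓; age 50 ≥ 21 ✓; not eligible for Paid Family Leave ✗ → not eligible.
Paid Sabbatical — status seasonal ✓; service 682 days ≥ 180 days ✓; 30 hrs/wk < 35 ✗ → not eligible.
AD&D Coverage — age 50 ≥ 21 ✓; service 682 days ≥ 9 months (≈270 days) ✓; 30 hrs/wk ≥ 20 ✓ → eligible.
Floating Holidays — service 682 days ≥ 2 months (≈60 days) ✓; site Raleigh ✗ (not Portland) → not eligible.
401(k) Company Match — status seasonal ✗ (requires full-time, part-time, or temporary) → not eligible.
RSU Program — status seasonal ✗ (requires part-time) → not eligible.

AD&D Coverage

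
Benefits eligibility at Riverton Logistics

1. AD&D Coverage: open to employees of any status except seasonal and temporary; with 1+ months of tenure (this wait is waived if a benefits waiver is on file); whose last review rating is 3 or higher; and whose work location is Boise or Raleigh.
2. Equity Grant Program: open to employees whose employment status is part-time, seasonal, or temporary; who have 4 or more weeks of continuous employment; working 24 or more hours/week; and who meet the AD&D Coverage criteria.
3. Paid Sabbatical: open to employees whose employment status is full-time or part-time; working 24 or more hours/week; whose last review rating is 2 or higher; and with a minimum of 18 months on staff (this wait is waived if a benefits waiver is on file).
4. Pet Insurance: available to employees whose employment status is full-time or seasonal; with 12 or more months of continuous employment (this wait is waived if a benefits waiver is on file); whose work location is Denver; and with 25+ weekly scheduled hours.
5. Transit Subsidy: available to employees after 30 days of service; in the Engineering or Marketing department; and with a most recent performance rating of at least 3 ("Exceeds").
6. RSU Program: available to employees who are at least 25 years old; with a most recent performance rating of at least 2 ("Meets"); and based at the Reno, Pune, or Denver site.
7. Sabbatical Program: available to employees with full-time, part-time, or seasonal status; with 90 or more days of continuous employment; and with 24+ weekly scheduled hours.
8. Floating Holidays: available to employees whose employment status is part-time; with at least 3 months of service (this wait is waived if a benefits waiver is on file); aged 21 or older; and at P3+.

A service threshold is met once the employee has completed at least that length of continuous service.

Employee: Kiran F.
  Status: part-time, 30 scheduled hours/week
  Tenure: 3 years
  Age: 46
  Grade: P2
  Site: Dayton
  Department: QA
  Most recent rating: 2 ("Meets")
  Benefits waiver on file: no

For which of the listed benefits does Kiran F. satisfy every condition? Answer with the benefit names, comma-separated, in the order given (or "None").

Paid Sabbatical, Sabbatical Program

AD&D Coverage — status part-time ✓ (not excluded); no waiver, service 3 years ≥ 1 month (≈30 days) ✓; rating 2 < 3 ✗ → not eligible.
Equity Grant Program — status part-time ✓; service 3 years ≥ 4 weeks (≈28 days) ✓; 30 hrs/wk ≥ 24 ✓; not eligible for AD&D Coverage ✗ → not eligible.
Paid Sabbatical — status part-time ✓; 30 hrs/wk ≥ 24 ✓; rating 2 ≥ 2 ✓; no waiver, service 3 years ≥ 18 months (≈540 days) ✓ → eligible.
Pet Insurance — status part-time ✗ (requires full-time or seasonal) → not eligible.
Transit Subsidy — service 3 years ≥ 30 days ✓; dept QA ✗ → not eligible.
RSU Program — age 46 ≥ 25 ✓; rating 2 ≥ 2 ✓; site Dayton ✗ (not Reno, Pune, or Denver) → not eligible.
Sabbatical Program — status part-time ✓; service 3 years ≥ 90 days ✓; 30 hrs/wk ≥ 24 ✓ → eligible.
Floating Holidays — status part-time ✓; no waiver, service 3 years ≥ 3 months (≈90 days) ✓; age 46 ≥ 21 ✓; grade P2 < P3 ✗ → not eligible.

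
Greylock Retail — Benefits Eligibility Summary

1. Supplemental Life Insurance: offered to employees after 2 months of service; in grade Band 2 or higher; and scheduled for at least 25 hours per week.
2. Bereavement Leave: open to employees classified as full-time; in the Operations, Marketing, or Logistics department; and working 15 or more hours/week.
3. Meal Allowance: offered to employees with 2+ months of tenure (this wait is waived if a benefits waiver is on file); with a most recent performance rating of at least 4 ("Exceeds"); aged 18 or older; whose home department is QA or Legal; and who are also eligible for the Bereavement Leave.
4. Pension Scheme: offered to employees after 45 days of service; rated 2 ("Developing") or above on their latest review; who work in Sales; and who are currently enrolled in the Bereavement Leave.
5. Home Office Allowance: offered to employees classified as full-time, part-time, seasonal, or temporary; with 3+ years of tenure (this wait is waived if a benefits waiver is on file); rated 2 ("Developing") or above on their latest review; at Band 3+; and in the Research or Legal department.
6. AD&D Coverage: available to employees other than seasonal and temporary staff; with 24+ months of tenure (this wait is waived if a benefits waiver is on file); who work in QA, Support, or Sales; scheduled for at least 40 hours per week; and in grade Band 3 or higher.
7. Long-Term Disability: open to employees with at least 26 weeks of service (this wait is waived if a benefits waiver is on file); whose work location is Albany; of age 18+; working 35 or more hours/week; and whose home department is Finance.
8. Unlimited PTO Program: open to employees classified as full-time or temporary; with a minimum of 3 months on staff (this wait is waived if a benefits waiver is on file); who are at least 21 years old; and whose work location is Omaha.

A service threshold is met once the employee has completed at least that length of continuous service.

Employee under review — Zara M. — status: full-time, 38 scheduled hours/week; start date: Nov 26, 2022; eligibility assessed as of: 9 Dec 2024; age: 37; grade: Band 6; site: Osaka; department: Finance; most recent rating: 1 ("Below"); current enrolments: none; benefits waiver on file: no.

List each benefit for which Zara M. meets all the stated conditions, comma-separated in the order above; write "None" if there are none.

Supplemental Life Insurance

Service from Nov 26, 2022 to 9 Dec 2024: 744 days.
Supplemental Life Insurance — service 744 days ≥ 2 months (≈60 days) ✓; grade Band 6 ≥ Band 2 ✓; 38 hrs/wk ≥ 25 ✓ → eligible.
Bereavement Leave — status full-time ✓; dept Finance ✗ → not eligible.
Meal Allowance — no waiver, service 744 days ≥ 2 months (≈60 days) ✓; rating 1 < 4 ✗ → not eligible.
Pension Scheme — service 744 days ≥ 45 days ✓; rating 1 < 2 ✗ → not eligible.
Home Office Allowance — status full-time ✓; no waiver, service 744 days < 3 years (≈1095 days) ✗ → not eligible.
AD&D Coverage — status full-time ✓ (not excluded); no waiver, service 744 days ≥ 24 months (≈720 days) ✓; dept Finance ✗ → not eligible.
Long-Term Disability — no waiver, service 744 days ≥ 26 weeks (≈182 days) ✓; site Osaka ✗ (not Albany) → not eligible.
Unlimited PTO Program — status full-time ✓; no waiver, service 744 days ≥ 3 months (≈90 days) ✓; age 37 ≥ 21 ✓; site Osaka ✗ (not Omaha) → not eligible.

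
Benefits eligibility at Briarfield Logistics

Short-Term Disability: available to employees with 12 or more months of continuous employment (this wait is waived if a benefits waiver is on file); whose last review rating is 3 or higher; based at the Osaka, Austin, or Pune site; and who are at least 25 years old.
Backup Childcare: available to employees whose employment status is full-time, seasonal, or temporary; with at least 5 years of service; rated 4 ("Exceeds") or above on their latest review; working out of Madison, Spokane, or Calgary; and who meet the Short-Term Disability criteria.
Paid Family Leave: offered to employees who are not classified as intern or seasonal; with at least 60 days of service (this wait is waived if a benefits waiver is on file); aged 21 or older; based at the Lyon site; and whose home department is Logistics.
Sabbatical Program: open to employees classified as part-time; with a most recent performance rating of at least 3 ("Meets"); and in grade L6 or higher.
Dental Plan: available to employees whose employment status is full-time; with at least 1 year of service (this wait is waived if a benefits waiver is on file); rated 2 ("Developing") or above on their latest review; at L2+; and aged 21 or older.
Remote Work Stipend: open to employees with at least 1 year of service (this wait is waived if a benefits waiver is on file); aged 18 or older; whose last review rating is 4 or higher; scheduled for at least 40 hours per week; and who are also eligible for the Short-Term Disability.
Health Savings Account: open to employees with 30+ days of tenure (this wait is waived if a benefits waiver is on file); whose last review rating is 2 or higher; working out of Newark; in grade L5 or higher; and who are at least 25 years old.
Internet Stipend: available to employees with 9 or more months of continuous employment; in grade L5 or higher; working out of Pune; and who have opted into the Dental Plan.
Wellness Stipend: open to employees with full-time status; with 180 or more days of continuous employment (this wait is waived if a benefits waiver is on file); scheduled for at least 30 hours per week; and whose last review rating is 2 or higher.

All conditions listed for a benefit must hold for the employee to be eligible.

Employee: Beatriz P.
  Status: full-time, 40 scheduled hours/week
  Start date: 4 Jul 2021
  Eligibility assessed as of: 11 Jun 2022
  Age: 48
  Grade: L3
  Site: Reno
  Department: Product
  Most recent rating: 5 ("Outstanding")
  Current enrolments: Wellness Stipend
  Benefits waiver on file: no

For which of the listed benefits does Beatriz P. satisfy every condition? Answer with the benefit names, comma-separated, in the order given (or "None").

Service from 4 Jul 2021 to 11 Jun 2022: 342 days.
Short-Term Disability — no waiver, service 342 days < 12 months (≈360 days) ✗ → not eligible.
Backup Childcare — status full-time ✓; service 342 days < 5 years (≈1825 days) ✗ → not eligible.
Paid Family Leave — status full-time ✓ (not excluded); no waiver, service 342 days ≥ 60 days ✓; age 48 ≥ 21 ✓; site Reno ✗ (not Lyon) → not eligible.
Sabbatical Program — status full-time ✗ (requires part-time) → not eligible.
Dental Plan — status full-time ✓; no waiver, service 342 days < 1 year (≈365 days) ✗ → not eligible.
Remote Work Stipend — no waiver, service 342 days < 1 year (≈365 days) ✗ → not eligible.
Health Savings Account — no waiver, service 342 days ≥ 30 days ✓; rating 5 ≥ 2 ✓; site Reno ✗ (not Newark) → not eligible.
Internet Stipend — service 342 days ≥ 9 months (≈270 days) ✓; grade L3 < L5 ✗ → not eligible.
Wellness Stipend — status full-time ✓; no waiver, service 342 days ≥ 180 days ✓; 40 hrs/wk ≥ 30 ✓; rating 5 ≥ 2 ✓ → eligible.

Wellness Stipend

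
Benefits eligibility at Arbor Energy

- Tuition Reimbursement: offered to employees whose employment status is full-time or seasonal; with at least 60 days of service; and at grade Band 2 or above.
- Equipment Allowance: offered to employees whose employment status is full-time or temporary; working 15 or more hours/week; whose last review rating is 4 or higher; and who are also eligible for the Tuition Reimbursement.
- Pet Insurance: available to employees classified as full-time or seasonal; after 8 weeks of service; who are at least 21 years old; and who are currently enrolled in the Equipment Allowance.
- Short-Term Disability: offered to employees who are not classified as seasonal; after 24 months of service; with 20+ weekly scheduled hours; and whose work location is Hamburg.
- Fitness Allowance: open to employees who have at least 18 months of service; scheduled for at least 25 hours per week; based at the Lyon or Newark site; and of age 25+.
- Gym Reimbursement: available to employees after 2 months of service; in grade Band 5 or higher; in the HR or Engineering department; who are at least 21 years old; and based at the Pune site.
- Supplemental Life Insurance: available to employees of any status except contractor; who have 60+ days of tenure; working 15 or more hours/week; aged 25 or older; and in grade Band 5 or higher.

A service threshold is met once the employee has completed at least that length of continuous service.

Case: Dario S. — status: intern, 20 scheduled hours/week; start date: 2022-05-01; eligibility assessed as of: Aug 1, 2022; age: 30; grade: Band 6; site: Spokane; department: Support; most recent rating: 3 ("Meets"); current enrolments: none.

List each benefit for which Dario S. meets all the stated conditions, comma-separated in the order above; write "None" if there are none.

Supplemental Life Insurance

Service from 2022-05-01 to Aug 1, 2022: 92 days.
Tuition Reimbursement — status intern ✗ (requires full-time or seasonal) → not eligible.
Equipment Allowance — status intern ✗ (requires full-time or temporary) → not eligible.
Pet Insurance — status intern ✗ (requires full-time or seasonal) → not eligible.
Short-Term Disability — status intern ✓ (not excluded); service 92 days < 24 months (≈720 days) ✗ → not eligible.
Fitness Allowance — service 92 days < 18 months (≈540 days) ✗ → not eligible.
Gym Reimbursement — service 92 days ≥ 2 months (≈60 days) ✓; grade Band 6 ≥ Band 5 ✓; dept Support ✗ → not eligible.
Supplemental Life Insurance — status intern ✓ (not excluded); service 92 days ≥ 60 days ✓; 20 hrs/wk ≥ 15 ✓; age 30 ≥ 25 ✓; grade Band 6 ≥ Band 5 ✓ → eligible.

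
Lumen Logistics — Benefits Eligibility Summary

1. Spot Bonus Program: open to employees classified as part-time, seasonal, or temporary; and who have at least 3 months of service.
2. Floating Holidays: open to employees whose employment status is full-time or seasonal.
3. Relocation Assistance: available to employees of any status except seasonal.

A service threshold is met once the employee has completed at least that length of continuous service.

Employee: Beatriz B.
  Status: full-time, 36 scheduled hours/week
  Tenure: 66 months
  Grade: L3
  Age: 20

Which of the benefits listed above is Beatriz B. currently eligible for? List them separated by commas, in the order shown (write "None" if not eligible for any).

Floating Holidays, Relocation Assistance

Spot Bonus Program — status full-time ✗ (requires part-time, seasonal, or temporary) → not eligible.
Floating Holidays — status full-time ✓ → eligible.
Relocation Assistance — status full-time ✓ (not excluded) → eligible.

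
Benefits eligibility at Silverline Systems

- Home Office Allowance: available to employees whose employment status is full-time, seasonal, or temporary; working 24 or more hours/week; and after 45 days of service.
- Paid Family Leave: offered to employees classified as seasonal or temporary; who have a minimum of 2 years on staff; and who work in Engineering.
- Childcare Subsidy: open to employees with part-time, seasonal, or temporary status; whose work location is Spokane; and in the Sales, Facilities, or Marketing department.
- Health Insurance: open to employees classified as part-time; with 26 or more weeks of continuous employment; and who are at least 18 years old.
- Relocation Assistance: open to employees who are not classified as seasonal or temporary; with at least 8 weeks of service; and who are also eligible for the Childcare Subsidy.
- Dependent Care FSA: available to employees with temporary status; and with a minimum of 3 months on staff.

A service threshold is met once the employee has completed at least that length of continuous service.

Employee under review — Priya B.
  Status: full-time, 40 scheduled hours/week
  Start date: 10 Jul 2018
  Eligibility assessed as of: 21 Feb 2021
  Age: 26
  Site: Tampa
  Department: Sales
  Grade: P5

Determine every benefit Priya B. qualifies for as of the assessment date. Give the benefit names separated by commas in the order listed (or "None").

Service from 10 Jul 2018 to 21 Feb 2021: 957 days.
Home Office Allowance — status full-time ✓; 40 hrs/wk ≥ 24 ✓; service 957 days ≥ 45 days ✓ → eligible.
Paid Family Leave — status full-time ✗ (requires seasonal or temporary) → not eligible.
Childcare Subsidy — status full-time ✗ (requires part-time, seasonal, or temporary) → not eligible.
Health Insurance — status full-time ✗ (requires part-time) → not eligible.
Relocation Assistance — status full-time ✓ (not excluded); service 957 days ≥ 8 weeks (≈56 days) ✓; not eligible for Childcare Subsidy ✗ → not eligible.
Dependent Care FSA — status full-time ✗ (requires temporary) → not eligible.

Home Office Allowance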